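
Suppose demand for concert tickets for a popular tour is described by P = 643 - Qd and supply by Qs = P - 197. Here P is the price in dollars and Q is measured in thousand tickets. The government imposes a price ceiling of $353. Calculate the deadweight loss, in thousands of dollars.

Rearranging demand gives Qd = 643 - P. In a free market, 643 - P = P - 197 gives the equilibrium P* = 420, Q* = 223.
Since 353 < 420, the ceiling is binding.
At P = 353: Qd = 643 - 353 = 290 and Qs = 353 - 197 = 156.
Quantity traded falls to 156. At Q = 156 the demand price is 643 - 156 = 487 and the supply price is 197 + 156 = 353.
Deadweight loss = ½ · (487 - 353) · (223 - 156) = ½ · 134 · 67 = 4489.

4489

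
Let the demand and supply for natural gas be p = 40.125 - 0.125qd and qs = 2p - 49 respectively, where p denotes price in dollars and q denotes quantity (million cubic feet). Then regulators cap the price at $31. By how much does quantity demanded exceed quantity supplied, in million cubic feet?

Rearranging demand gives qd = 321 - 8p. In a free market, 321 - 8p = 2p - 49 gives the equilibrium p* = 37, q* = 25.
The ceiling of 31 is below the equilibrium price 37, so it binds.
At p = 31: qd = 321 - 8·31 = 73 and qs = 2·31 - 49 = 13.
Shortage = qd - qs = 73 - 13 = 60.

60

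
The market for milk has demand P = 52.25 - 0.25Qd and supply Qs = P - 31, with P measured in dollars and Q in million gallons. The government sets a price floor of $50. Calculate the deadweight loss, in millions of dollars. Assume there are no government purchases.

Rearranging demand gives Qd = 209 - 4P. Equilibrium: 209 - 4P = P - 31, so 240 = 5P and P* = 48, Q* = 17.
The floor of 50 is above the equilibrium price 48, so it binds.
At P = 50: Qd = 209 - 4·50 = 9 and Qs = 50 - 31 = 19.
Quantity traded falls to 9. At Q = 9 the demand price is (209 - 9)/4 = 50 and the supply price is 31 + 9 = 40.
Deadweight loss = ½ · (50 - 40) · (17 - 9) = ½ · 10 · 8 = 40.

40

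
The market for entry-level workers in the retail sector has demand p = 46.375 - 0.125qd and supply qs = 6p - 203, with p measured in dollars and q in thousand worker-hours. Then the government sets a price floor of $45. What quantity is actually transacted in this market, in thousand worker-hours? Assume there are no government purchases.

11

Rearranging demand gives qd = 371 - 8p. In a free market, 371 - 8p = 6p - 203 gives the equilibrium p* = 41, q* = 43.
The floor of 45 is above the equilibrium price 41, so it binds.
At p = 45: qd = 371 - 8·45 = 11 and qs = 6·45 - 203 = 67.
The quantity actually transacted is the short side, demand: 11.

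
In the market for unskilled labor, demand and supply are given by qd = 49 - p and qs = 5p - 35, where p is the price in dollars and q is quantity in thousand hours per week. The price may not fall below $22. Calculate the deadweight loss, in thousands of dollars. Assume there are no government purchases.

38.4

Without the control the market clears where 49 - p = 5p - 35, i.e. p* = 14 and q* = 35.
The floor of 22 is above the equilibrium price 14, so it binds.
At p = 22: qd = 49 - 22 = 27 and qs = 5·22 - 35 = 75.
Quantity traded falls to 27. At q = 27 the demand price is 49 - 27 = 22 and the supply price is (35 + 27)/5 = 12.4.
Deadweight loss = ½ · (22 - 12.4) · (35 - 27) = ½ · 9.6 · 8 = 38.4.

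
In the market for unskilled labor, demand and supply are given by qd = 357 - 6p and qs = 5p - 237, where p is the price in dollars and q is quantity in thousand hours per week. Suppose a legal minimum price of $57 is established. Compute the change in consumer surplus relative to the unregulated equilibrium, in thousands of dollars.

Without the control the market clears where 357 - 6p = 5p - 237, i.e. p* = 54 and q* = 33.
Since 57 > 54, the floor is binding.
At p = 57: qd = 357 - 6·57 = 15 and qs = 5·57 - 237 = 48.
Consumer surplus without the control is ½ · (59.5 - 54) · 33 = 90.75.
With the floor, consumers buy 15 units at 57, so CS = ½ · (59.5 - 57) · 15 = 18.75.
Change in consumer surplus = 18.75 - 90.75 = -72.

-72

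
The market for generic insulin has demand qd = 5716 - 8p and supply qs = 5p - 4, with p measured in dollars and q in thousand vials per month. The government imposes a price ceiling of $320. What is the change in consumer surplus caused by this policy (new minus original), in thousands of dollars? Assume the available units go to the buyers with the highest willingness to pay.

169020

In a free market, 5716 - 8p = 5p - 4 gives the equilibrium p* = 440, q* = 2196.
The ceiling of 320 is below the equilibrium price 440, so it binds.
At p = 320: qd = 5716 - 8·320 = 3156 and qs = 5·320 - 4 = 1596.
Consumer surplus without the control is ½ · (714.5 - 440) · 2196 = 301401.
With the ceiling, 1596 units are sold at 320 (assume they go to the highest-value buyers). The demand price at q = 1596 is 515, so CS = ½ · [(714.5 - 320) + (515 - 320)] · 1596 = 470421.
Change in consumer surplus = 470421 - 301401 = 169020.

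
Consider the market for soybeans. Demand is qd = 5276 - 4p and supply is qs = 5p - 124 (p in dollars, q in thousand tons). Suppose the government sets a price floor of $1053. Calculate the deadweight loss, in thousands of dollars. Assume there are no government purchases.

738752.4

In a free market, 5276 - 4p = 5p - 124 gives the equilibrium p* = 600, q* = 2876.
The floor of 1053 is above the equilibrium price 600, so it binds.
At p = 1053: qd = 5276 - 4·1053 = 1064 and qs = 5·1053 - 124 = 5141.
Quantity traded falls to 1064. At q = 1064 the demand price is (5276 - 1064)/4 = 1053 and the supply price is (124 + 1064)/5 = 237.6.
Deadweight loss = ½ · (1053 - 237.6) · (2876 - 1064) = ½ · 815.4 · 1812 = 738752.4.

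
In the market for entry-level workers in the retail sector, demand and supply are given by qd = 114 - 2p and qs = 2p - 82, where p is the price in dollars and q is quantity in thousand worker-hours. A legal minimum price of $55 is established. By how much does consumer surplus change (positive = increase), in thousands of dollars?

Without the control the market clears where 114 - 2p = 2p - 82, i.e. p* = 49 and q* = 16.
Because the floor (55) lies above the market-clearing price, it is binding.
At p = 55: qd = 114 - 2·55 = 4 and qs = 2·55 - 82 = 28.
Consumer surplus without the control is ½ · (57 - 49) · 16 = 64.
With the floor, consumers buy 4 units at 55, so CS = ½ · (57 - 55) · 4 = 4.
Change in consumer surplus = 4 - 64 = -60.

-60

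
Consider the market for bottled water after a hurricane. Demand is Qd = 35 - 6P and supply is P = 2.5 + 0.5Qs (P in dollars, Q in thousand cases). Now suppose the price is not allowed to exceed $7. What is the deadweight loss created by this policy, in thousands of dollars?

0

Rearranging supply gives Qs = 2P - 5. Setting quantity demanded equal to quantity supplied, 35 - 6P = 2P - 5, gives P* = 5 and Q* = 5.
The ceiling of 7 is above the equilibrium price 5, so it is not binding; the market clears at P* = 5, Q* = 5.
Since the control does not bind, no trades are prevented and deadweight loss is zero.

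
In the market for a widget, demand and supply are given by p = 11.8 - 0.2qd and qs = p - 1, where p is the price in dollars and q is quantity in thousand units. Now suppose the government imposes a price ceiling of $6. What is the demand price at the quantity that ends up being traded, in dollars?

10.8

Rearranging demand gives qd = 59 - 5p. Equilibrium: 59 - 5p = p - 1, so 60 = 6p and p* = 10, q* = 9.
Because the ceiling (6) lies below the market-clearing price, it is binding.
At p = 6: qd = 59 - 5·6 = 29 and qs = 6 - 1 = 5.
Only 5 units reach the market. On the demand curve, the marginal buyer's willingness to pay at q = 5 is (59 - 5)/5 = 10.8.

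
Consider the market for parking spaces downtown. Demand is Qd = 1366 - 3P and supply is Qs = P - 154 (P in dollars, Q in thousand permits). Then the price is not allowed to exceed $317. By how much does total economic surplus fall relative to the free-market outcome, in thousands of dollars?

2646

Without the control the market clears where 1366 - 3P = P - 154, i.e. P* = 380 and Q* = 226.
Because the ceiling (317) lies below the market-clearing price, it is binding.
At P = 317: Qd = 1366 - 3·317 = 415 and Qs = 317 - 154 = 163.
Quantity traded falls to 163. At Q = 163 the demand price is (1366 - 163)/3 = 401 and the supply price is 154 + 163 = 317.
Deadweight loss = ½ · (401 - 317) · (226 - 163) = ½ · 84 · 63 = 2646.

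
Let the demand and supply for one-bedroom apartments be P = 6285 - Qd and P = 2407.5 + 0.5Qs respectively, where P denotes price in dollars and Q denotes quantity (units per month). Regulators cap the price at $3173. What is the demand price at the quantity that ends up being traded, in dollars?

Rearranging demand gives Qd = 6285 - P; rearranging supply gives Qs = 2P - 4815. Without the control the market clears where 6285 - P = 2P - 4815, i.e. P* = 3700 and Q* = 2585.
Since 3173 < 3700, the ceiling is binding.
At P = 3173: Qd = 6285 - 3173 = 3112 and Qs = 2·3173 - 4815 = 1531.
Only 1531 units reach the market. On the demand curve, the marginal buyer's willingness to pay at Q = 1531 is (6285 - 1531) = 4754.

4754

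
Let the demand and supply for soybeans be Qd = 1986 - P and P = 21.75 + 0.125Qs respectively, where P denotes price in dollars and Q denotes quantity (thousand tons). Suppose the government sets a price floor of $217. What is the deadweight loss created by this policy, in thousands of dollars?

0

Rearranging supply gives Qs = 8P - 174. Setting quantity demanded equal to quantity supplied, 1986 - P = 8P - 174, gives P* = 240 and Q* = 1746.
The floor of 217 is below the equilibrium price 240, so it is not binding; the market clears at P* = 240, Q* = 1746.
Since the control does not bind, no trades are prevented and deadweight loss is zero.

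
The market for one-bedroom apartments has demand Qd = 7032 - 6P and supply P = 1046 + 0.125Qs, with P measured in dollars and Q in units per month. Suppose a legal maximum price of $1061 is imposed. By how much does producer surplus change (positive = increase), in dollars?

-10764

Rearranging supply gives Qs = 8P - 8368. Without the control the market clears where 7032 - 6P = 8P - 8368, i.e. P* = 1100 and Q* = 432.
Because the ceiling (1061) lies below the market-clearing price, it is binding.
At P = 1061: Qd = 7032 - 6·1061 = 666 and Qs = 8·1061 - 8368 = 120.
Producer surplus without the control is ½ · (1100 - 1046) · 432 = 11664.
With the ceiling, producers sell 120 units at 1061, so PS = ½ · (1061 - 1046) · 120 = 900.
Change in producer surplus = 900 - 11664 = -10764.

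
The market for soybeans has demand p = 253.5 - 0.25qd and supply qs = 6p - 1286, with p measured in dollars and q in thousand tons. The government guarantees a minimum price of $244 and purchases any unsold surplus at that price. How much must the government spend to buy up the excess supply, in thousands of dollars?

34160

Rearranging demand gives qd = 1014 - 4p. Setting quantity demanded equal to quantity supplied, 1014 - 4p = 6p - 1286, gives p* = 230 and q* = 94.
Since 244 > 230, the floor is binding.
At p = 244: qd = 1014 - 4·244 = 38 and qs = 6·244 - 1286 = 178.
Surplus = qs - qd = 140.
Government expenditure = surplus × support price = 140 × 244 = 34160.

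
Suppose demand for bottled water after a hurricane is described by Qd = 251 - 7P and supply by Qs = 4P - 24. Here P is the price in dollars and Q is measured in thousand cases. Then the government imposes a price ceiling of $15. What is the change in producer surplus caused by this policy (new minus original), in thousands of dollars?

Setting quantity demanded equal to quantity supplied, 251 - 7P = 4P - 24, gives P* = 25 and Q* = 76.
Since 15 < 25, the ceiling is binding.
At P = 15: Qd = 251 - 7·15 = 146 and Qs = 4·15 - 24 = 36.
Producer surplus without the control is ½ · (25 - 6) · 76 = 722.
With the ceiling, producers sell 36 units at 15, so PS = ½ · (15 - 6) · 36 = 162.
Change in producer surplus = 162 - 722 = -560.

-560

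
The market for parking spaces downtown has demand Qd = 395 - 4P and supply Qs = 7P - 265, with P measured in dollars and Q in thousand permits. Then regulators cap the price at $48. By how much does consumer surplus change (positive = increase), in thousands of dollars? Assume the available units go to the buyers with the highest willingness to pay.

Without the control the market clears where 395 - 4P = 7P - 265, i.e. P* = 60 and Q* = 155.
Because the ceiling (48) lies below the market-clearing price, it is binding.
At P = 48: Qd = 395 - 4·48 = 203 and Qs = 7·48 - 265 = 71.
Consumer surplus without the control is ½ · (98.75 - 60) · 155 = 3003.125.
With the ceiling, 71 units are sold at 48 (assume they go to the highest-value buyers). The demand price at Q = 71 is 81, so CS = ½ · [(98.75 - 48) + (81 - 48)] · 71 = 2973.125.
Change in consumer surplus = 2973.125 - 3003.125 = -30.

-30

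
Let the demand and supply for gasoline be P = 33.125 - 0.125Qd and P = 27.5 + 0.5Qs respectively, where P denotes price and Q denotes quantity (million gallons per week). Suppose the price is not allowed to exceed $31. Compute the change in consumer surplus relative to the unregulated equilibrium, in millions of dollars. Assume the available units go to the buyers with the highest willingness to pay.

6.75

Rearranging demand gives Qd = 265 - 8P; rearranging supply gives Qs = 2P - 55. Setting quantity demanded equal to quantity supplied, 265 - 8P = 2P - 55, gives P* = 32 and Q* = 9.
Since 31 < 32, the ceiling is binding.
At P = 31: Qd = 265 - 8·31 = 17 and Qs = 2·31 - 55 = 7.
Consumer surplus without the control is ½ · (33.125 - 32) · 9 = 5.0625.
With the ceiling, 7 units are sold at 31 (assume they go to the highest-value buyers). The demand price at Q = 7 is 32.25, so CS = ½ · [(33.125 - 31) + (32.25 - 31)] · 7 = 11.8125.
Change in consumer surplus = 11.8125 - 5.0625 = 6.75.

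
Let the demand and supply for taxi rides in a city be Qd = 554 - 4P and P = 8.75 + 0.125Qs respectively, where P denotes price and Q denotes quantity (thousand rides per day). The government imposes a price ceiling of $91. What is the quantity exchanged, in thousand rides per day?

Rearranging supply gives Qs = 8P - 70. Without the control the market clears where 554 - 4P = 8P - 70, i.e. P* = 52 and Q* = 346.
The ceiling of 91 is above the equilibrium price 52, so it is not binding; the market clears at P* = 52, Q* = 346.

346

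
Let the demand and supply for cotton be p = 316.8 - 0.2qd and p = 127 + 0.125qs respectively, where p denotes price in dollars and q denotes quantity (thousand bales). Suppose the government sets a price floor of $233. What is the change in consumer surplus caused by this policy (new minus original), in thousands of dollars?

-16549.5

Rearranging demand gives qd = 1584 - 5p; rearranging supply gives qs = 8p - 1016. Equilibrium: 1584 - 5p = 8p - 1016, so 2600 = 13p and p* = 200, q* = 584.
The floor of 233 is above the equilibrium price 200, so it binds.
At p = 233: qd = 1584 - 5·233 = 419 and qs = 8·233 - 1016 = 848.
Consumer surplus without the control is ½ · (316.8 - 200) · 584 = 34105.6.
With the floor, consumers buy 419 units at 233, so CS = ½ · (316.8 - 233) · 419 = 17556.1.
Change in consumer surplus = 17556.1 - 34105.6 = -16549.5.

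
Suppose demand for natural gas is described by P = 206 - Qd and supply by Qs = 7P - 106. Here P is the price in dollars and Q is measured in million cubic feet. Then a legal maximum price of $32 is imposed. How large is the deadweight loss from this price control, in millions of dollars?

Rearranging demand gives Qd = 206 - P. In a free market, 206 - P = 7P - 106 gives the equilibrium P* = 39, Q* = 167.
Since 32 < 39, the ceiling is binding.
At P = 32: Qd = 206 - 32 = 174 and Qs = 7·32 - 106 = 118.
Quantity traded falls to 118. At Q = 118 the demand price is 206 - 118 = 88 and the supply price is (106 + 118)/7 = 32.
Deadweight loss = ½ · (88 - 32) · (167 - 118) = ½ · 56 · 49 = 1372.

1372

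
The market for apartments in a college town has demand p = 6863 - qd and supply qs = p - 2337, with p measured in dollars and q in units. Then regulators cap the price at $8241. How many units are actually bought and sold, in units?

Rearranging demand gives qd = 6863 - p. Equilibrium: 6863 - p = p - 2337, so 9200 = 2p and p* = 4600, q* = 2263.
The ceiling of 8241 is above the equilibrium price 4600, so it is not binding; the market clears at p* = 4600, q* = 2263.

2263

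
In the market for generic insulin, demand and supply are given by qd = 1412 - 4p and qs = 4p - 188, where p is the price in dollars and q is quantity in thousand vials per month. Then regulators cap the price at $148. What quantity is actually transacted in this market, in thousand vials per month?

404

Equilibrium: 1412 - 4p = 4p - 188, so 1600 = 8p and p* = 200, q* = 612.
Since 148 < 200, the ceiling is binding.
At p = 148: qd = 1412 - 4·148 = 820 and qs = 4·148 - 188 = 404.
The quantity actually transacted is the short side, supply: 404.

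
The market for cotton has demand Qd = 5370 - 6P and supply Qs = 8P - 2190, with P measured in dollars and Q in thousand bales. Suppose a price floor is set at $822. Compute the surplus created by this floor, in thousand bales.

3948

In a free market, 5370 - 6P = 8P - 2190 gives the equilibrium P* = 540, Q* = 2130.
The floor of 822 is above the equilibrium price 540, so it binds.
At P = 822: Qd = 5370 - 6·822 = 438 and Qs = 8·822 - 2190 = 4386.
Surplus = Qs - Qd = 4386 - 438 = 3948.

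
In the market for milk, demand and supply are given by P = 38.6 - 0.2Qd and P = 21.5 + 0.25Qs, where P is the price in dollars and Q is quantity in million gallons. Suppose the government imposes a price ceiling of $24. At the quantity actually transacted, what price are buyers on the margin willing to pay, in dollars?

Rearranging demand gives Qd = 193 - 5P; rearranging supply gives Qs = 4P - 86. In a free market, 193 - 5P = 4P - 86 gives the equilibrium P* = 31, Q* = 38.
Because the ceiling (24) lies below the market-clearing price, it is binding.
At P = 24: Qd = 193 - 5·24 = 73 and Qs = 4·24 - 86 = 10.
Only 10 units reach the market. On the demand curve, the marginal buyer's willingness to pay at Q = 10 is (193 - 10)/5 = 36.6.

36.6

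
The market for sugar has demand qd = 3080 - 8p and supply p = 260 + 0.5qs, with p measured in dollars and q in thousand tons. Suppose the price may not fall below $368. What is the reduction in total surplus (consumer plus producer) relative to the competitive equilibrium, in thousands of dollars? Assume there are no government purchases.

Rearranging supply gives qs = 2p - 520. In a free market, 3080 - 8p = 2p - 520 gives the equilibrium p* = 360, q* = 200.
Since 368 > 360, the floor is binding.
At p = 368: qd = 3080 - 8·368 = 136 and qs = 2·368 - 520 = 216.
Quantity traded falls to 136. At q = 136 the demand price is (3080 - 136)/8 = 368 and the supply price is (520 + 136)/2 = 328.
Deadweight loss = ½ · (368 - 328) · (200 - 136) = ½ · 40 · 64 = 1280.

1280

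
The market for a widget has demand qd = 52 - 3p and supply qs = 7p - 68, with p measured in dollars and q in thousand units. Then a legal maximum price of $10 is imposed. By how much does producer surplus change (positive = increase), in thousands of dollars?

-18

Without the control the market clears where 52 - 3p = 7p - 68, i.e. p* = 12 and q* = 16.
The ceiling of 10 is below the equilibrium price 12, so it binds.
At p = 10: qd = 52 - 3·10 = 22 and qs = 7·10 - 68 = 2.
Producer surplus without the control is ½ · (12 - 68/7) · 16 = 128/7.
With the ceiling, producers sell 2 units at 10, so PS = ½ · (10 - 68/7) · 2 = 2/7.
Change in producer surplus = 2/7 - 128/7 = -18.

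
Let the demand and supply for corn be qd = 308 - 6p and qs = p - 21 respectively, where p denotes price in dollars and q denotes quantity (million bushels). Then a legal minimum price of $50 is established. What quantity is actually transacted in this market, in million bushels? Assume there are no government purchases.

8

Without the control the market clears where 308 - 6p = p - 21, i.e. p* = 47 and q* = 26.
Because the floor (50) lies above the market-clearing price, it is binding.
At p = 50: qd = 308 - 6·50 = 8 and qs = 50 - 21 = 29.
The quantity actually transacted is the short side, demand: 8.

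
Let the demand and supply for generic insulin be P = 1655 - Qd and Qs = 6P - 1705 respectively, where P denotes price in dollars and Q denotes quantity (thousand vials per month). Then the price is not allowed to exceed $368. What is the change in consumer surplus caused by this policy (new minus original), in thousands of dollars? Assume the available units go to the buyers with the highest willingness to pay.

Rearranging demand gives Qd = 1655 - P. Setting quantity demanded equal to quantity supplied, 1655 - P = 6P - 1705, gives P* = 480 and Q* = 1175.
The ceiling of 368 is below the equilibrium price 480, so it binds.
At P = 368: Qd = 1655 - 368 = 1287 and Qs = 6·368 - 1705 = 503.
Consumer surplus without the control is ½ · (1655 - 480) · 1175 = 690312.5.
With the ceiling, 503 units are sold at 368 (assume they go to the highest-value buyers). The demand price at Q = 503 is 1152, so CS = ½ · [(1655 - 368) + (1152 - 368)] · 503 = 520856.5.
Change in consumer surplus = 520856.5 - 690312.5 = -169456.

-169456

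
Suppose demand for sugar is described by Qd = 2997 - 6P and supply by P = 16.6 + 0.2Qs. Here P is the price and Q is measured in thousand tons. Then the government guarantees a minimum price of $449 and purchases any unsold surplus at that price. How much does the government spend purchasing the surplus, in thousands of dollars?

Rearranging supply gives Qs = 5P - 83. Without the control the market clears where 2997 - 6P = 5P - 83, i.e. P* = 280 and Q* = 1317.
Because the floor (449) lies above the market-clearing price, it is binding.
At P = 449: Qd = 2997 - 6·449 = 303 and Qs = 5·449 - 83 = 2162.
Surplus = Qs - Qd = 1859.
Government expenditure = surplus × support price = 1859 × 449 = 834691.

834691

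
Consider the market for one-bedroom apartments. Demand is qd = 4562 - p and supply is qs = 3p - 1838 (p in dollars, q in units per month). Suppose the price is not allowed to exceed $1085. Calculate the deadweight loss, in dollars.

Without the control the market clears where 4562 - p = 3p - 1838, i.e. p* = 1600 and q* = 2962.
Since 1085 < 1600, the ceiling is binding.
At p = 1085: qd = 4562 - 1085 = 3477 and qs = 3·1085 - 1838 = 1417.
Quantity traded falls to 1417. At q = 1417 the demand price is 4562 - 1417 = 3145 and the supply price is (1838 + 1417)/3 = 1085.
Deadweight loss = ½ · (3145 - 1085) · (2962 - 1417) = ½ · 2060 · 1545 = 1591350.

1591350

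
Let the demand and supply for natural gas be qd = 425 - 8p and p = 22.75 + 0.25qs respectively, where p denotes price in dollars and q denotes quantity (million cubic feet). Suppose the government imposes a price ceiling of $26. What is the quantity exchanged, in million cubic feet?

13

Rearranging supply gives qs = 4p - 91. In a free market, 425 - 8p = 4p - 91 gives the equilibrium p* = 43, q* = 81.
Because the ceiling (26) lies below the market-clearing price, it is binding.
At p = 26: qd = 425 - 8·26 = 217 and qs = 4·26 - 91 = 13.
The quantity actually transacted is the short side, supply: 13.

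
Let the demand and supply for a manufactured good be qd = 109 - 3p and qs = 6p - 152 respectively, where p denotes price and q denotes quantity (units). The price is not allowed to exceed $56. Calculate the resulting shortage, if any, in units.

In a free market, 109 - 3p = 6p - 152 gives the equilibrium p* = 29, q* = 22.
The ceiling of 56 is above the equilibrium price 29, so it is not binding; the market clears at p* = 29, q* = 22.
Since the control does not bind, there is no shortage.

0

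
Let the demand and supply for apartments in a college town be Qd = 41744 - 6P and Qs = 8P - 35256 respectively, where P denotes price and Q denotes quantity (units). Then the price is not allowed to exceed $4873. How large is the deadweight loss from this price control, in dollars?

3669204

In a free market, 41744 - 6P = 8P - 35256 gives the equilibrium P* = 5500, Q* = 8744.
Since 4873 < 5500, the ceiling is binding.
At P = 4873: Qd = 41744 - 6·4873 = 12506 and Qs = 8·4873 - 35256 = 3728.
Quantity traded falls to 3728. At Q = 3728 the demand price is (41744 - 3728)/6 = 6336 and the supply price is (35256 + 3728)/8 = 4873.
Deadweight loss = ½ · (6336 - 4873) · (8744 - 3728) = ½ · 1463 · 5016 = 3669204.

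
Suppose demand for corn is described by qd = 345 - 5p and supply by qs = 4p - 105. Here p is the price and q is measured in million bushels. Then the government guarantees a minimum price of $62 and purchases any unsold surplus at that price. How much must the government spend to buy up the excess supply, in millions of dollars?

In a free market, 345 - 5p = 4p - 105 gives the equilibrium p* = 50, q* = 95.
Because the floor (62) lies above the market-clearing price, it is binding.
At p = 62: qd = 345 - 5·62 = 35 and qs = 4·62 - 105 = 143.
Surplus = qs - qd = 108.
Government expenditure = surplus × support price = 108 × 62 = 6696.

6696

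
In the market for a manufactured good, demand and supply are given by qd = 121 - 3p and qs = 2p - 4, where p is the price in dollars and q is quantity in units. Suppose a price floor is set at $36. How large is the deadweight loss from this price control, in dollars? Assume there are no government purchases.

453.75

Without the control the market clears where 121 - 3p = 2p - 4, i.e. p* = 25 and q* = 46.
Since 36 > 25, the floor is binding.
At p = 36: qd = 121 - 3·36 = 13 and qs = 2·36 - 4 = 68.
Quantity traded falls to 13. At q = 13 the demand price is (121 - 13)/3 = 36 and the supply price is (4 + 13)/2 = 8.5.
Deadweight loss = ½ · (36 - 8.5) · (46 - 13) = ½ · 27.5 · 33 = 453.75.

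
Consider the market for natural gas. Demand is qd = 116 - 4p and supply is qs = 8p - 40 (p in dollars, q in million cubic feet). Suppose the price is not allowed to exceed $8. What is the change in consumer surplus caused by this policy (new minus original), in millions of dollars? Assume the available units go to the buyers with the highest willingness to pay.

-80

Equilibrium: 116 - 4p = 8p - 40, so 156 = 12p and p* = 13, q* = 64.
Because the ceiling (8) lies below the market-clearing price, it is binding.
At p = 8: qd = 116 - 4·8 = 84 and qs = 8·8 - 40 = 24.
Consumer surplus without the control is ½ · (29 - 13) · 64 = 512.
With the ceiling, 24 units are sold at 8 (assume they go to the highest-value buyers). The demand price at q = 24 is 23, so CS = ½ · [(29 - 8) + (23 - 8)] · 24 = 432.
Change in consumer surplus = 432 - 512 = -80.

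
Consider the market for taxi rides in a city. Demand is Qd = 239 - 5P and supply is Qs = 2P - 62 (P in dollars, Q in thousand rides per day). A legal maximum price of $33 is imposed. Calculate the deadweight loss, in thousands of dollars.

140

In a free market, 239 - 5P = 2P - 62 gives the equilibrium P* = 43, Q* = 24.
The ceiling of 33 is below the equilibrium price 43, so it binds.
At P = 33: Qd = 239 - 5·33 = 74 and Qs = 2·33 - 62 = 4.
Quantity traded falls to 4. At Q = 4 the demand price is (239 - 4)/5 = 47 and the supply price is (62 + 4)/2 = 33.
Deadweight loss = ½ · (47 - 33) · (24 - 4) = ½ · 14 · 20 = 140.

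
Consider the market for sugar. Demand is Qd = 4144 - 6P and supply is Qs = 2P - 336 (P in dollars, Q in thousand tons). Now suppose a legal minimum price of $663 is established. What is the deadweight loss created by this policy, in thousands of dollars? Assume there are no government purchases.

127308

Without the control the market clears where 4144 - 6P = 2P - 336, i.e. P* = 560 and Q* = 784.
The floor of 663 is above the equilibrium price 560, so it binds.
At P = 663: Qd = 4144 - 6·663 = 166 and Qs = 2·663 - 336 = 990.
Quantity traded falls to 166. At Q = 166 the demand price is (4144 - 166)/6 = 663 and the supply price is (336 + 166)/2 = 251.
Deadweight loss = ½ · (663 - 251) · (784 - 166) = ½ · 412 · 618 = 127308.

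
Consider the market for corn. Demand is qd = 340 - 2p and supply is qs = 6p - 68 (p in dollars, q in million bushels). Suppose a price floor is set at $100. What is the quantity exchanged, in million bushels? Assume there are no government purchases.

Equilibrium: 340 - 2p = 6p - 68, so 408 = 8p and p* = 51, q* = 238.
Since 100 > 51, the floor is binding.
At p = 100: qd = 340 - 2·100 = 140 and qs = 6·100 - 68 = 532.
The quantity actually transacted is the short side, demand: 140.

140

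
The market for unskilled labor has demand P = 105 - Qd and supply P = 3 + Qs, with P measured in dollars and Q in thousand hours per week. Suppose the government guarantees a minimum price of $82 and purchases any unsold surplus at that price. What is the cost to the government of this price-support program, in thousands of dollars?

4592

Rearranging demand gives Qd = 105 - P; rearranging supply gives Qs = P - 3. Equilibrium: 105 - P = P - 3, so 108 = 2P and P* = 54, Q* = 51.
Because the floor (82) lies above the market-clearing price, it is binding.
At P = 82: Qd = 105 - 82 = 23 and Qs = 82 - 3 = 79.
Surplus = Qs - Qd = 56.
Government expenditure = surplus × support price = 56 × 82 = 4592.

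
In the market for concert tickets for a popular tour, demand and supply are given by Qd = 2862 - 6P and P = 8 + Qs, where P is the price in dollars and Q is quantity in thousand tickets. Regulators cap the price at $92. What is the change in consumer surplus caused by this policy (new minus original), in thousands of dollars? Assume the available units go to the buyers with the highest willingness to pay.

Rearranging supply gives Qs = P - 8. In a free market, 2862 - 6P = P - 8 gives the equilibrium P* = 410, Q* = 402.
Since 92 < 410, the ceiling is binding.
At P = 92: Qd = 2862 - 6·92 = 2310 and Qs = 92 - 8 = 84.
Consumer surplus without the control is ½ · (477 - 410) · 402 = 13467.
With the ceiling, 84 units are sold at 92 (assume they go to the highest-value buyers). The demand price at Q = 84 is 463, so CS = ½ · [(477 - 92) + (463 - 92)] · 84 = 31752.
Change in consumer surplus = 31752 - 13467 = 18285.

18285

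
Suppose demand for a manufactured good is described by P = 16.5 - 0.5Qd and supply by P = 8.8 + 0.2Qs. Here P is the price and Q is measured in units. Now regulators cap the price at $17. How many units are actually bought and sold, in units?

11

Rearranging demand gives Qd = 33 - 2P; rearranging supply gives Qs = 5P - 44. Without the control the market clears where 33 - 2P = 5P - 44, i.e. P* = 11 and Q* = 11.
Since 17 is above P* = 11, the ceiling does not bind and the free-market outcome prevails.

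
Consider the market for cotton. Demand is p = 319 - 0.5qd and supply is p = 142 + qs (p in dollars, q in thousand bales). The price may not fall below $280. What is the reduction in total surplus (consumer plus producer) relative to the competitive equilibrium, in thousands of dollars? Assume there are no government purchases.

Rearranging demand gives qd = 638 - 2p; rearranging supply gives qs = p - 142. Setting quantity demanded equal to quantity supplied, 638 - 2p = p - 142, gives p* = 260 and q* = 118.
Because the floor (280) lies above the market-clearing price, it is binding.
At p = 280: qd = 638 - 2·280 = 78 and qs = 280 - 142 = 138.
Quantity traded falls to 78. At q = 78 the demand price is (638 - 78)/2 = 280 and the supply price is 142 + 78 = 220.
Deadweight loss = ½ · (280 - 220) · (118 - 78) = ½ · 60 · 40 = 1200.

1200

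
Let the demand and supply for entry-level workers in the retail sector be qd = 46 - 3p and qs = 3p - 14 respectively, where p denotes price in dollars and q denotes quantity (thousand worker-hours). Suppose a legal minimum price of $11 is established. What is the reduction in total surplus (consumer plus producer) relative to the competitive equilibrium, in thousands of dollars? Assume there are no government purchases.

Equilibrium: 46 - 3p = 3p - 14, so 60 = 6p and p* = 10, q* = 16.
The floor of 11 is above the equilibrium price 10, so it binds.
At p = 11: qd = 46 - 3·11 = 13 and qs = 3·11 - 14 = 19.
Quantity traded falls to 13. At q = 13 the demand price is (46 - 13)/3 = 11 and the supply price is (14 + 13)/3 = 9.
Deadweight loss = ½ · (11 - 9) · (16 - 13) = ½ · 2 · 3 = 3.

3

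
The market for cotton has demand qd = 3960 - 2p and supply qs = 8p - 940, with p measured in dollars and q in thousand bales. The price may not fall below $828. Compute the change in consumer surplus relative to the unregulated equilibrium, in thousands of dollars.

-892996

Setting quantity demanded equal to quantity supplied, 3960 - 2p = 8p - 940, gives p* = 490 and q* = 2980.
The floor of 828 is above the equilibrium price 490, so it binds.
At p = 828: qd = 3960 - 2·828 = 2304 and qs = 8·828 - 940 = 5684.
Consumer surplus without the control is ½ · (1980 - 490) · 2980 = 2220100.
With the floor, consumers buy 2304 units at 828, so CS = ½ · (1980 - 828) · 2304 = 1327104.
Change in consumer surplus = 1327104 - 2220100 = -892996.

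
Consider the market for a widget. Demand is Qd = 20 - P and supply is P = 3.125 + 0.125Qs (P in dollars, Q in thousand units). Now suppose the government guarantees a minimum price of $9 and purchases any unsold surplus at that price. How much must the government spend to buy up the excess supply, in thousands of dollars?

Rearranging supply gives Qs = 8P - 25. Equilibrium: 20 - P = 8P - 25, so 45 = 9P and P* = 5, Q* = 15.
Because the floor (9) lies above the market-clearing price, it is binding.
At P = 9: Qd = 20 - 9 = 11 and Qs = 8·9 - 25 = 47.
Surplus = Qs - Qd = 36.
Government expenditure = surplus × support price = 36 × 9 = 324.

324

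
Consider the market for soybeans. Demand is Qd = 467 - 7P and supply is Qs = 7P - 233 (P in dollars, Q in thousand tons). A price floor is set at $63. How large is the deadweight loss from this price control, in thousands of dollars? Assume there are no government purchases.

Setting quantity demanded equal to quantity supplied, 467 - 7P = 7P - 233, gives P* = 50 and Q* = 117.
Because the floor (63) lies above the market-clearing price, it is binding.
At P = 63: Qd = 467 - 7·63 = 26 and Qs = 7·63 - 233 = 208.
Quantity traded falls to 26. At Q = 26 the demand price is (467 - 26)/7 = 63 and the supply price is (233 + 26)/7 = 37.
Deadweight loss = ½ · (63 - 37) · (117 - 26) = ½ · 26 · 91 = 1183.

1183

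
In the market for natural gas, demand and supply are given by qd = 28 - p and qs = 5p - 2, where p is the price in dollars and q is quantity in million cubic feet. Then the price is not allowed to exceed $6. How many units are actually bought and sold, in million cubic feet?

23

Setting quantity demanded equal to quantity supplied, 28 - p = 5p - 2, gives p* = 5 and q* = 23.
Since 6 is above p* = 5, the ceiling does not bind and the free-market outcome prevails.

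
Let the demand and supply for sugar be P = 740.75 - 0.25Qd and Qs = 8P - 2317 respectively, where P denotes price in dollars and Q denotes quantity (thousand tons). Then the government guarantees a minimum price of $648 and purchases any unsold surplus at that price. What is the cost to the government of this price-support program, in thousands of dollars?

1617408

Rearranging demand gives Qd = 2963 - 4P. Without the control the market clears where 2963 - 4P = 8P - 2317, i.e. P* = 440 and Q* = 1203.
Since 648 > 440, the floor is binding.
At P = 648: Qd = 2963 - 4·648 = 371 and Qs = 8·648 - 2317 = 2867.
Surplus = Qs - Qd = 2496.
Government expenditure = surplus × support price = 2496 × 648 = 1617408.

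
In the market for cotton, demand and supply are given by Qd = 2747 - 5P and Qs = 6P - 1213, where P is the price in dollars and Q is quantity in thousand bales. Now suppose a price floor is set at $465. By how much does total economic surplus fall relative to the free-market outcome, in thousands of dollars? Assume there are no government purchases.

Without the control the market clears where 2747 - 5P = 6P - 1213, i.e. P* = 360 and Q* = 947.
Because the floor (465) lies above the market-clearing price, it is binding.
At P = 465: Qd = 2747 - 5·465 = 422 and Qs = 6·465 - 1213 = 1577.
Quantity traded falls to 422. At Q = 422 the demand price is (2747 - 422)/5 = 465 and the supply price is (1213 + 422)/6 = 272.5.
Deadweight loss = ½ · (465 - 272.5) · (947 - 422) = ½ · 192.5 · 525 = 50531.25.

50531.25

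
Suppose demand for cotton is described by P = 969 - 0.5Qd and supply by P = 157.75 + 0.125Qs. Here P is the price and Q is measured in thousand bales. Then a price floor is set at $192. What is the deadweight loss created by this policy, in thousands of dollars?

0

Rearranging demand gives Qd = 1938 - 2P; rearranging supply gives Qs = 8P - 1262. Setting quantity demanded equal to quantity supplied, 1938 - 2P = 8P - 1262, gives P* = 320 and Q* = 1298.
The floor of 192 is below the equilibrium price 320, so it is not binding; the market clears at P* = 320, Q* = 1298.
Since the control does not bind, no trades are prevented and deadweight loss is zero.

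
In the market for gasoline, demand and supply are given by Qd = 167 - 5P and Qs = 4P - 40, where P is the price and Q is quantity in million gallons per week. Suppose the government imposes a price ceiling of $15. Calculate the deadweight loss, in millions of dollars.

Without the control the market clears where 167 - 5P = 4P - 40, i.e. P* = 23 and Q* = 52.
Since 15 < 23, the ceiling is binding.
At P = 15: Qd = 167 - 5·15 = 92 and Qs = 4·15 - 40 = 20.
Quantity traded falls to 20. At Q = 20 the demand price is (167 - 20)/5 = 29.4 and the supply price is (40 + 20)/4 = 15.
Deadweight loss = ½ · (29.4 - 15) · (52 - 20) = ½ · 14.4 · 32 = 230.4.

230.4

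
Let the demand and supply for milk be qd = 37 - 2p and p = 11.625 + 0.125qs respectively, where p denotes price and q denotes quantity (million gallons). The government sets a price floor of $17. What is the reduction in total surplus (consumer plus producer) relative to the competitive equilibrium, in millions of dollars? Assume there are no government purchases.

Rearranging supply gives qs = 8p - 93. In a free market, 37 - 2p = 8p - 93 gives the equilibrium p* = 13, q* = 11.
Because the floor (17) lies above the market-clearing price, it is binding.
At p = 17: qd = 37 - 2·17 = 3 and qs = 8·17 - 93 = 43.
Quantity traded falls to 3. At q = 3 the demand price is (37 - 3)/2 = 17 and the supply price is (93 + 3)/8 = 12.
Deadweight loss = ½ · (17 - 12) · (11 - 3) = ½ · 5 · 8 = 20.

20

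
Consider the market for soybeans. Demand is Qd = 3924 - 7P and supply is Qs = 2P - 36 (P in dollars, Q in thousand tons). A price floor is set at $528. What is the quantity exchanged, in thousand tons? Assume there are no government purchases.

Setting quantity demanded equal to quantity supplied, 3924 - 7P = 2P - 36, gives P* = 440 and Q* = 844.
The floor of 528 is above the equilibrium price 440, so it binds.
At P = 528: Qd = 3924 - 7·528 = 228 and Qs = 2·528 - 36 = 1020.
The quantity actually transacted is the short side, demand: 228.

228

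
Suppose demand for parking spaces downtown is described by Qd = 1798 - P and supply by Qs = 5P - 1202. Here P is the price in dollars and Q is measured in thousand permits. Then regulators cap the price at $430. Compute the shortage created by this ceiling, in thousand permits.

Without the control the market clears where 1798 - P = 5P - 1202, i.e. P* = 500 and Q* = 1298.
Since 430 < 500, the ceiling is binding.
At P = 430: Qd = 1798 - 430 = 1368 and Qs = 5·430 - 1202 = 948.
Shortage = Qd - Qs = 1368 - 948 = 420.

420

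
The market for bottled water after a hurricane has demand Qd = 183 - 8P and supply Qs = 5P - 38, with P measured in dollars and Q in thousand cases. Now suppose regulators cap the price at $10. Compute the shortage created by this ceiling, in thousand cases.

Setting quantity demanded equal to quantity supplied, 183 - 8P = 5P - 38, gives P* = 17 and Q* = 47.
The ceiling of 10 is below the equilibrium price 17, so it binds.
At P = 10: Qd = 183 - 8·10 = 103 and Qs = 5·10 - 38 = 12.
Shortage = Qd - Qs = 103 - 12 = 91.

91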